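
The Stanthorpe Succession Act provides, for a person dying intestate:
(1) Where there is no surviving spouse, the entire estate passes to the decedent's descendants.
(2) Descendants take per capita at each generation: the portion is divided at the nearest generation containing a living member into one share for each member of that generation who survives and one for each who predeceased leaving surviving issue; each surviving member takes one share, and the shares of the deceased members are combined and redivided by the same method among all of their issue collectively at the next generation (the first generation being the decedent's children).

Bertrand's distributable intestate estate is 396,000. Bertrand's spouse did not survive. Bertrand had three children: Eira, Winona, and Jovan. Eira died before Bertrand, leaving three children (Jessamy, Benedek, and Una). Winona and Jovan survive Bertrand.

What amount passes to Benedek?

The entire 396,000 passes to the descendants.
That amount (396,000) is divided at the children's generation into 3 shares of 132,000. Winona and Jovan each take 132,000. The remaining share for the deceased Eira (132,000) is carried to the next generation.
That pool (132,000) is divided at the grandchildren's generation equally among Jessamy, Benedek, and Una: 44,000 each.

Benedek receives 44,000.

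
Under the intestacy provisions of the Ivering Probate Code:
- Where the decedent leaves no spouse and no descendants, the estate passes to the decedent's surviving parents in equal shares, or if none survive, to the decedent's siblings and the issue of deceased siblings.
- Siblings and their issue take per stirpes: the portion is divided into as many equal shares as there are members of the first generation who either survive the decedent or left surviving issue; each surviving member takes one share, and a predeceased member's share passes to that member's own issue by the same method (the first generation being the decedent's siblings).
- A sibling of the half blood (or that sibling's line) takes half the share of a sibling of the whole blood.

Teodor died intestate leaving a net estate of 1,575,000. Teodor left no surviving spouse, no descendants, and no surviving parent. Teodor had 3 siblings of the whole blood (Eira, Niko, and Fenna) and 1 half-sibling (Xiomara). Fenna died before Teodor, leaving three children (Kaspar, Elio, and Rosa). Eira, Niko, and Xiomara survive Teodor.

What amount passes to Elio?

Elio receives 150,000.

The entire 1,575,000 passes to the siblings and their issue.
Counting each half-blood sibling's line as half a unit, there are 7/2 units in 1,575,000, so one unit is 450,000. Whole-blood lines (Eira, Niko, and Fenna) take 450,000 each; half-blood lines (Xiomara) take 225,000 each.
Fenna's share (450,000) is divided into 3 shares of 150,000: Kaspar, Elio, and Rosa each take 150,000.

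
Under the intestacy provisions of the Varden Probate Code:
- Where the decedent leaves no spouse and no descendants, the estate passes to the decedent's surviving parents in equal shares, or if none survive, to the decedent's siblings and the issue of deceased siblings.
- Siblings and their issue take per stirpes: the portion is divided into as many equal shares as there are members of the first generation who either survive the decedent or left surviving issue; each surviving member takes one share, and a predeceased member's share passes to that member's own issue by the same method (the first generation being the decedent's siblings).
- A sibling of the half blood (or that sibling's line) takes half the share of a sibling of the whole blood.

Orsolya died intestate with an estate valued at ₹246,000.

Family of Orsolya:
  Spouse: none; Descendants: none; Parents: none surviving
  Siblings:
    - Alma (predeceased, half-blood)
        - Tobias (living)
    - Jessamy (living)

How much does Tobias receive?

The entire ₹246,000 passes to the siblings and their issue.
Counting each half-blood sibling's line as half a unit, there are 3/2 units in ₹246,000, so one unit is ₹164,000. Whole-blood lines (Jessamy) take ₹164,000 each; half-blood lines (Alma) take ₹82,000 each.
Alma's share (₹82,000) passes entirely to Tobias.

Tobias receives ₹82,000.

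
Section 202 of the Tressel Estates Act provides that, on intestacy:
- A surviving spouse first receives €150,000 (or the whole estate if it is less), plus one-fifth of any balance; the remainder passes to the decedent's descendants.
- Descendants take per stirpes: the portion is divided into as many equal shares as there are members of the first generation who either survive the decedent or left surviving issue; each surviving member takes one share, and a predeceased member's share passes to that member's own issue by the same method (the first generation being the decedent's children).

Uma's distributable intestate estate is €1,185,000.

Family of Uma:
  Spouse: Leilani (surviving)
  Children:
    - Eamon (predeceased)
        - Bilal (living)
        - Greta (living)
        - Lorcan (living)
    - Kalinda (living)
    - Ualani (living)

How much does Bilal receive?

Bilal receives €92,000.

Leilani first takes €150,000, leaving a balance of €1,035,000. Leilani then takes one-fifth of the balance (€207,000), for a total of €357,000. The remaining €828,000 passes to the descendants.
The descendants' portion (€828,000) is divided into 3 shares of €276,000: Kalinda and Ualani each take €276,000; Eamon's €276,000 share passes to Eamon's issue.
Eamon's share (€276,000) is divided into 3 shares of €92,000: Bilal, Greta, and Lorcan each take €92,000.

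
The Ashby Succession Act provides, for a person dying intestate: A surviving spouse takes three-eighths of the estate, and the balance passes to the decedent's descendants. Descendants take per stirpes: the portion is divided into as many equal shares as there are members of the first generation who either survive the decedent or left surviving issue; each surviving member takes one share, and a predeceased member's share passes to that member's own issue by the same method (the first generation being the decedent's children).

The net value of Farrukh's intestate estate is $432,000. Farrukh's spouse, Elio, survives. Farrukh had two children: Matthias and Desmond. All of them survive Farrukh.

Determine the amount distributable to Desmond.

Desmond receives $135,000.

Elio takes three-eighths of $432,000 = $162,000. The remaining $270,000 passes to the descendants.
The descendants' portion ($270,000) is divided into 2 shares of $135,000: Matthias and Desmond each take $135,000.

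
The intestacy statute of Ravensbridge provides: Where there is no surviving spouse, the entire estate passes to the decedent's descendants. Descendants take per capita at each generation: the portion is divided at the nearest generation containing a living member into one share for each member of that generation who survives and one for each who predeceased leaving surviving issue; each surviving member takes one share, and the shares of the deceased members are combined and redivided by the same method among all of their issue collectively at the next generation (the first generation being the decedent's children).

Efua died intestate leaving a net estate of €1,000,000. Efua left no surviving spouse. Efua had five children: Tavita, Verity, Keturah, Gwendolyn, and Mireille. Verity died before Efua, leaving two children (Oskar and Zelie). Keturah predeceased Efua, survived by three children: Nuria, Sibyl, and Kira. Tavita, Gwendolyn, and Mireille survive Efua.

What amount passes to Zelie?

Zelie receives €80,000.

The entire €1,000,000 passes to the descendants.
That amount (€1,000,000) is divided at the children's generation into 5 shares of €200,000. Tavita, Gwendolyn, and Mireille each take €200,000. The 2 shares of the deceased (Verity and Keturah) are combined into a pool of €400,000.
That pool (€400,000) is divided at the grandchildren's generation equally among Oskar, Zelie, Nuria, Sibyl, and Kira: €80,000 each.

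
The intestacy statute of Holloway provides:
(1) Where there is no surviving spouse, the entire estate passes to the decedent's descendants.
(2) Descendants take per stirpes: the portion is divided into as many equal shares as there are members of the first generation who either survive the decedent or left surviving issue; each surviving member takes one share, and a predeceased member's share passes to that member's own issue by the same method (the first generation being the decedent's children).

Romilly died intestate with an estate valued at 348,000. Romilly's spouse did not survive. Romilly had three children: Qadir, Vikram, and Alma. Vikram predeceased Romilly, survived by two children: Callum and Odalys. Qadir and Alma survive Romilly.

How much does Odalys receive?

Odalys receives 58,000.

The entire 348,000 passes to the descendants.
That amount (348,000) is divided into 3 shares of 116,000: Qadir and Alma each take 116,000; Vikram's 116,000 share passes to Vikram's issue.
Vikram's share (116,000) is divided into 2 shares of 58,000: Callum and Odalys each take 58,000.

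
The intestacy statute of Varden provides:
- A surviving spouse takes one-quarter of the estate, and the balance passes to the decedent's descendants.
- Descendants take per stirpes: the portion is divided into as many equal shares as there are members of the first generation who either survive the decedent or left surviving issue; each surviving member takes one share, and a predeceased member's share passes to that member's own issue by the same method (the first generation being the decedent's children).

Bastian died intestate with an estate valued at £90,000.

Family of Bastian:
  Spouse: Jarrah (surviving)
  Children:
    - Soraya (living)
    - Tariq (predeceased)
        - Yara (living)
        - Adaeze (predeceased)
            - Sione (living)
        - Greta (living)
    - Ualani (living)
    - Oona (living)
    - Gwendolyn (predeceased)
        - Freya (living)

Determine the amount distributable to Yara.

Jarrah takes one-quarter of £90,000 = £22,500. The remaining £67,500 passes to the descendants.
The descendants' portion (£67,500) is divided into 5 shares of £13,500: Soraya, Ualani, and Oona each take £13,500; Tariq's £13,500 share passes to Tariq's issue; Gwendolyn's £13,500 share passes to Gwendolyn's issue.
Tariq's share (£13,500) is divided into 3 shares of £4,500: Yara and Greta each take £4,500; Adaeze's £4,500 share passes to Adaeze's issue.
Adaeze's share (£4,500) passes entirely to Sione.
Gwendolyn's share (£13,500) passes entirely to Freya.

Yara receives £4,500.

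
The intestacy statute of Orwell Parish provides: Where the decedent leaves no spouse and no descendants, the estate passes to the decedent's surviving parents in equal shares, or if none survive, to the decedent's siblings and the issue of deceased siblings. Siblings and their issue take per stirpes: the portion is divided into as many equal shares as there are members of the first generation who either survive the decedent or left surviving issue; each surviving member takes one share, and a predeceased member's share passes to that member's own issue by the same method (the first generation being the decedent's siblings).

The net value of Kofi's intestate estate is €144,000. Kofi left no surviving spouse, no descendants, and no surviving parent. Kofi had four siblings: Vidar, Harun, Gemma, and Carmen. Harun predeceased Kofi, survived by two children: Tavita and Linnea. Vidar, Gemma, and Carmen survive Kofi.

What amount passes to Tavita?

Tavita receives €18,000.

The entire €144,000 passes to the siblings and their issue.
That amount (€144,000) is divided into 4 shares of €36,000: Vidar, Gemma, and Carmen each take €36,000; Harun's €36,000 share passes to Harun's issue.
Harun's share (€36,000) is divided into 2 shares of €18,000: Tavita and Linnea each take €18,000.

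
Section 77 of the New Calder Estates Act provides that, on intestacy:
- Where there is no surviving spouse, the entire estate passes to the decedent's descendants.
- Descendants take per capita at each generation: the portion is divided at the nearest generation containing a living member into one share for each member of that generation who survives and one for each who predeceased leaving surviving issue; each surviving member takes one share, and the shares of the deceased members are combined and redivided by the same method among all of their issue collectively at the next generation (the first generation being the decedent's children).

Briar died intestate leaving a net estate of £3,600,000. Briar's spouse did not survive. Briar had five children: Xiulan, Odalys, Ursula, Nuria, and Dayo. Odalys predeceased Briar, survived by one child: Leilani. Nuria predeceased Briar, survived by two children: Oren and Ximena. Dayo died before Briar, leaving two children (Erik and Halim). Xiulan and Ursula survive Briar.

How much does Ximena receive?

The entire £3,600,000 passes to the descendants.
That amount (£3,600,000) is divided at the children's generation into 5 shares of £720,000. Xiulan and Ursula each take £720,000. The 3 shares of the deceased (Odalys, Nuria, and Dayo) are combined into a pool of £2,160,000.
That pool (£2,160,000) is divided at the grandchildren's generation equally among Leilani, Oren, Ximena, Erik, and Halim: £432,000 each.

Ximena receives £432,000.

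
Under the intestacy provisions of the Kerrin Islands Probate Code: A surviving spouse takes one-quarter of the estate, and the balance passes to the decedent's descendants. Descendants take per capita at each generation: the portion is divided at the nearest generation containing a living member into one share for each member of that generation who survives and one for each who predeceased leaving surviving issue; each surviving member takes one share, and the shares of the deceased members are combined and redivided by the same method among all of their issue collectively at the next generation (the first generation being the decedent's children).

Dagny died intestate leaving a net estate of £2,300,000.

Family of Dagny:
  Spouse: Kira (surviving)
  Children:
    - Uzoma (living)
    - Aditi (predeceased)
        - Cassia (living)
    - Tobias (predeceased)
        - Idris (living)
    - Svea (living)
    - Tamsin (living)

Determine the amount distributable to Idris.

Kira takes one-quarter of £2,300,000 = £575,000. The remaining £1,725,000 passes to the descendants.
The descendants' portion (£1,725,000) is divided at the children's generation into 5 shares of £345,000. Uzoma, Svea, and Tamsin each take £345,000. The 2 shares of the deceased (Aditi and Tobias) are combined into a pool of £690,000.
That pool (£690,000) is divided at the grandchildren's generation equally among Cassia and Idris: £345,000 each.

Idris receives £345,000.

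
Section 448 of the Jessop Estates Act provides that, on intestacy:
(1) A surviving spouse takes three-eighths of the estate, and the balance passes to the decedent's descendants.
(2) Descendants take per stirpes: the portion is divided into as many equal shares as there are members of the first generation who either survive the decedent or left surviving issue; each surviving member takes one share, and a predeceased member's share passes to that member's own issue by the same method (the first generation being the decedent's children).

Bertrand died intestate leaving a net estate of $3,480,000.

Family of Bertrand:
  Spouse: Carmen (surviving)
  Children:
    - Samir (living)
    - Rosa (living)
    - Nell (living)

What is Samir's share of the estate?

Carmen takes three-eighths of $3,480,000 = $1,305,000. The remaining $2,175,000 passes to the descendants.
The descendants' portion ($2,175,000) is divided into 3 shares of $725,000: Samir, Rosa, and Nell each take $725,000.

Samir receives $725,000.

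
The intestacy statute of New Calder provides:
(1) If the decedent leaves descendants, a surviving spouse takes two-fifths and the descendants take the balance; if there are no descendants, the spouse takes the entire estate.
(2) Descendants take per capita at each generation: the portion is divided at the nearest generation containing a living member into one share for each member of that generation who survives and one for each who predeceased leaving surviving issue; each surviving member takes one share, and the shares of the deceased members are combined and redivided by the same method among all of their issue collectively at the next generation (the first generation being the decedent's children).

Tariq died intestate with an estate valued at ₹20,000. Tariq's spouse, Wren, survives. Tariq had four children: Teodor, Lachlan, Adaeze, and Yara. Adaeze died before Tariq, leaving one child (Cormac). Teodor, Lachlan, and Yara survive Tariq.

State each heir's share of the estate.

Wren takes two-fifths of ₹20,000 = ₹8,000. The remaining ₹12,000 passes to the descendants.
The descendants' portion (₹12,000) is divided at the children's generation into 4 shares of ₹3,000. Teodor, Lachlan, and Yara each take ₹3,000. The remaining share for the deceased Adaeze (₹3,000) is carried to the next generation.
That pool (₹3,000) passes entirely to Cormac, the sole taker at the grandchildren's generation.

Wren: ₹8,000; Teodor: ₹3,000; Lachlan: ₹3,000; Cormac: ₹3,000; Yara: ₹3,000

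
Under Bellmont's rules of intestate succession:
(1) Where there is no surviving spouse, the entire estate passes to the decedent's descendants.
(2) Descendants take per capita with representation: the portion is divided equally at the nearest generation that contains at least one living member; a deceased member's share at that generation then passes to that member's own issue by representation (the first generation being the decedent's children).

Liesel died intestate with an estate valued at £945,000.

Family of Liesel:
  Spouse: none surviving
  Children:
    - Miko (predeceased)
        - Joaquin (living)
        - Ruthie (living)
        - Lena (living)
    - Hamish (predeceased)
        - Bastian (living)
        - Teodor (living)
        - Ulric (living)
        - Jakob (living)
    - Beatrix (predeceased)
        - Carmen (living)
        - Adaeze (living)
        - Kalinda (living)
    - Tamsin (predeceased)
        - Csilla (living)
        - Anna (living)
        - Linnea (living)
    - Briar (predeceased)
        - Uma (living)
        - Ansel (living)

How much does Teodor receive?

The entire £945,000 passes to the descendants.
No child survives, so the initial division is made at the grandchildren's generation.
That amount (£945,000) is divided into 15 shares of £63,000: Joaquin, Ruthie, Lena, Bastian, Teodor, Ulric, Jakob, Carmen, Adaeze, Kalinda, Csilla, Anna, Linnea, Uma, and Ansel each take £63,000.

Teodor receives £63,000.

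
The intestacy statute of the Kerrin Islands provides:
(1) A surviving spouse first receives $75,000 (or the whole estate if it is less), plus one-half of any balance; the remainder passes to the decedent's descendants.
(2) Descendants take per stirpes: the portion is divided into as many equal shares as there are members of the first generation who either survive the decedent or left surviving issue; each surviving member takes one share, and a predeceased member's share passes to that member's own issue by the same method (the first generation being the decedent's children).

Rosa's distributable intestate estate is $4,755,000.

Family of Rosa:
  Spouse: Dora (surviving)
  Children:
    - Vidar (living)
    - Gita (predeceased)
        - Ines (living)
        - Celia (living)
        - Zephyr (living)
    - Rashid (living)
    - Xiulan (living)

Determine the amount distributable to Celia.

Celia receives $195,000.

Dora first takes $75,000, leaving a balance of $4,680,000. Dora then takes one-half of the balance ($2,340,000), for a total of $2,415,000. The remaining $2,340,000 passes to the descendants.
The descendants' portion ($2,340,000) is divided into 4 shares of $585,000: Vidar, Rashid, and Xiulan each take $585,000; Gita's $585,000 share passes to Gita's issue.
Gita's share ($585,000) is divided into 3 shares of $195,000: Ines, Celia, and Zephyr each take $195,000.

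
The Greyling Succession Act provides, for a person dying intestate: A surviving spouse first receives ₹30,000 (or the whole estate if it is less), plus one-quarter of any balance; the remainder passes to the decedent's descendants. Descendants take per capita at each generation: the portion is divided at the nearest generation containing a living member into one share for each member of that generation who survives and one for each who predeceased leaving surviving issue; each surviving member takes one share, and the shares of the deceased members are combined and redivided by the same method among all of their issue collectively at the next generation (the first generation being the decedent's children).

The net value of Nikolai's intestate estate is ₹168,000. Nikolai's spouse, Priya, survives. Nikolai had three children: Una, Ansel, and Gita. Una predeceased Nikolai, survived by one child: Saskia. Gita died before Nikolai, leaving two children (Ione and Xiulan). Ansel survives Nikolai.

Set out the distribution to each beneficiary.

Priya: ₹64,500; Saskia: ₹23,000; Ansel: ₹34,500; Ione: ₹23,000; Xiulan: ₹23,000

Priya first takes ₹30,000, leaving a balance of ₹138,000. Priya then takes one-quarter of the balance (₹34,500), for a total of ₹64,500. The remaining ₹103,500 passes to the descendants.
The descendants' portion (₹103,500) is divided at the children's generation into 3 shares of ₹34,500. Ansel takes ₹34,500. The 2 shares of the deceased (Una and Gita) are combined into a pool of ₹69,000.
That pool (₹69,000) is divided at the grandchildren's generation equally among Saskia, Ione, and Xiulan: ₹23,000 each.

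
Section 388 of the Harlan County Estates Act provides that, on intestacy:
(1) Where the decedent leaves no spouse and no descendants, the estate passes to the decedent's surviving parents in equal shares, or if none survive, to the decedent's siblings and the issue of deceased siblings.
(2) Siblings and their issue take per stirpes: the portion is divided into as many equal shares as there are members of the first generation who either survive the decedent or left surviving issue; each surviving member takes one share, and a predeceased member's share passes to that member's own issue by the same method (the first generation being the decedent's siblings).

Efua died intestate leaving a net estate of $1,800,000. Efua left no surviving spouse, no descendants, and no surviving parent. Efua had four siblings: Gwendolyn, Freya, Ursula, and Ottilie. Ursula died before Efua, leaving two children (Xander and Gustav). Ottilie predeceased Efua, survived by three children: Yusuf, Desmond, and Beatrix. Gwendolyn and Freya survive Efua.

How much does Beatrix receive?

Beatrix receives $150,000.

The entire $1,800,000 passes to the siblings and their issue.
That amount ($1,800,000) is divided into 4 shares of $450,000: Gwendolyn and Freya each take $450,000; Ursula's $450,000 share passes to Ursula's issue; Ottilie's $450,000 share passes to Ottilie's issue.
Ursula's share ($450,000) is divided into 2 shares of $225,000: Xander and Gustav each take $225,000.
Ottilie's share ($450,000) is divided into 3 shares of $150,000: Yusuf, Desmond, and Beatrix each take $150,000.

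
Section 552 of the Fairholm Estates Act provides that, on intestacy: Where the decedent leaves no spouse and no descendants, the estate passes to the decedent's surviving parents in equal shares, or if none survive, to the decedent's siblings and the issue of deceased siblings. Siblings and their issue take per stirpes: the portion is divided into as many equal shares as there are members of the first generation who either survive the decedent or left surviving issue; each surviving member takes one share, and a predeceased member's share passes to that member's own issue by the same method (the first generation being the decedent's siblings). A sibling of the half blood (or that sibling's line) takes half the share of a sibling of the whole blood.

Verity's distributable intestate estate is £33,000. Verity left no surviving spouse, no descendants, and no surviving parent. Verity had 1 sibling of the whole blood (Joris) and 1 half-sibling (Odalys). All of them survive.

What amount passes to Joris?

The entire £33,000 passes to the siblings and their issue.
Counting each half-blood sibling's line as half a unit, there are 3/2 units in £33,000, so one unit is £22,000. Whole-blood lines (Joris) take £22,000 each; half-blood lines (Odalys) take £11,000 each.

Joris receives £22,000.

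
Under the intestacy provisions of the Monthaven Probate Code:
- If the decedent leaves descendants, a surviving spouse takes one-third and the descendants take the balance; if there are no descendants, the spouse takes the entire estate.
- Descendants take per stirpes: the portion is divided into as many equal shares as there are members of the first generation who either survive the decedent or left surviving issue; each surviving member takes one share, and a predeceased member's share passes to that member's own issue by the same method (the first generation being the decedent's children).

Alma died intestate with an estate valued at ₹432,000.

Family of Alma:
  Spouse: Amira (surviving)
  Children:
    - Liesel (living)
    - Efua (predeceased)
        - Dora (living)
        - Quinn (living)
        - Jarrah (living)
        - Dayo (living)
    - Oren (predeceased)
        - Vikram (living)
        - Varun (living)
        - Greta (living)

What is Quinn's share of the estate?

Quinn receives ₹24,000.

Amira takes one-third of ₹432,000 = ₹144,000. The remaining ₹288,000 passes to the descendants.
The descendants' portion (₹288,000) is divided into 3 shares of ₹96,000: Liesel takes ₹96,000; Efua's ₹96,000 share passes to Efua's issue; Oren's ₹96,000 share passes to Oren's issue.
Efua's share (₹96,000) is divided into 4 shares of ₹24,000: Dora, Quinn, Jarrah, and Dayo each take ₹24,000.
Oren's share (₹96,000) is divided into 3 shares of ₹32,000: Vikram, Varun, and Greta each take ₹32,000.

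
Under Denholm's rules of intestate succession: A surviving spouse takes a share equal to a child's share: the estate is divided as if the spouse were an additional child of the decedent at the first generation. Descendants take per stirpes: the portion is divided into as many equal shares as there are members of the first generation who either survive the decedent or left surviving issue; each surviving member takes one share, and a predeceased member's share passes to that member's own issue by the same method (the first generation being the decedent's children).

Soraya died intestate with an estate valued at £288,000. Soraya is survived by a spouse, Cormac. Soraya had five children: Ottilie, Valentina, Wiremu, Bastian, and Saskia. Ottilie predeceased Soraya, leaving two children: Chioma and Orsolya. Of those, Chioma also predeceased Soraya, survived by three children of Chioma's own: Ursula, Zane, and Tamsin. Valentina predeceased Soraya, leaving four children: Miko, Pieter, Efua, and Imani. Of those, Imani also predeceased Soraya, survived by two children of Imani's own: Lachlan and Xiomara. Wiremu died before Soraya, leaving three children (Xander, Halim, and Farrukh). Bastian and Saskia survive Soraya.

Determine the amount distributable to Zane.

The spouse counts as an additional share at the children's level, so there are 6 primary shares of £48,000. Cormac takes one such share (£48,000).
The children's combined portion (£240,000) is divided into 5 shares of £48,000: Bastian and Saskia each take £48,000; Ottilie's £48,000 share passes to Ottilie's issue; Valentina's £48,000 share passes to Valentina's issue; Wiremu's £48,000 share passes to Wiremu's issue.
Ottilie's share (£48,000) is divided into 2 shares of £24,000: Orsolya takes £24,000; Chioma's £24,000 share passes to Chioma's issue.
Chioma's share (£24,000) is divided into 3 shares of £8,000: Ursula, Zane, and Tamsin each take £8,000.
Valentina's share (£48,000) is divided into 4 shares of £12,000: Miko, Pieter, and Efua each take £12,000; Imani's £12,000 share passes to Imani's issue.
Imani's share (£12,000) is divided into 2 shares of £6,000: Lachlan and Xiomara each take £6,000.
Wiremu's share (£48,000) is divided into 3 shares of £16,000: Xander, Halim, and Farrukh each take £16,000.

Zane receives £8,000.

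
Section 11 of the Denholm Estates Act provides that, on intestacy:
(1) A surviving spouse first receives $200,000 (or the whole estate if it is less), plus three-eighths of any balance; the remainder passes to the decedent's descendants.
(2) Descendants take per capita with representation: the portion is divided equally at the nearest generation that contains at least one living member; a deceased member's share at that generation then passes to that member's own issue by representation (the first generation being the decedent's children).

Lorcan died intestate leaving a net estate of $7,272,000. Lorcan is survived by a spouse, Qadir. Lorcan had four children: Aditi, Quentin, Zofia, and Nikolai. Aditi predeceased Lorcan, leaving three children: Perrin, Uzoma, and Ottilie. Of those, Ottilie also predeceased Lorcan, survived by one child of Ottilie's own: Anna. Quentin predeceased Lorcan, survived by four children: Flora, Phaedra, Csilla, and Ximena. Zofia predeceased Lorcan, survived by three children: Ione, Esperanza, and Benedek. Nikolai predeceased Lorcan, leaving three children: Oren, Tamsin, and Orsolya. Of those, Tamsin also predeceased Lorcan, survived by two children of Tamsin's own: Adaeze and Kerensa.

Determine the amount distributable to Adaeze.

Adaeze receives $170,000.

Qadir first takes $200,000, leaving a balance of $7,072,000. Qadir then takes three-eighths of the balance ($2,652,000), for a total of $2,852,000. The remaining $4,420,000 passes to the descendants.
No child survives, so the initial division is made at the grandchildren's generation.
The descendants' portion ($4,420,000) is divided into 13 shares of $340,000: Perrin, Uzoma, Flora, Phaedra, Csilla, Ximena, Ione, Esperanza, Benedek, Oren, and Orsolya each take $340,000; Ottilie's $340,000 share passes to Ottilie's issue; Tamsin's $340,000 share passes to Tamsin's issue.
Ottilie's share ($340,000) passes entirely to Anna.
Tamsin's share ($340,000) is divided into 2 shares of $170,000: Adaeze and Kerensa each take $170,000.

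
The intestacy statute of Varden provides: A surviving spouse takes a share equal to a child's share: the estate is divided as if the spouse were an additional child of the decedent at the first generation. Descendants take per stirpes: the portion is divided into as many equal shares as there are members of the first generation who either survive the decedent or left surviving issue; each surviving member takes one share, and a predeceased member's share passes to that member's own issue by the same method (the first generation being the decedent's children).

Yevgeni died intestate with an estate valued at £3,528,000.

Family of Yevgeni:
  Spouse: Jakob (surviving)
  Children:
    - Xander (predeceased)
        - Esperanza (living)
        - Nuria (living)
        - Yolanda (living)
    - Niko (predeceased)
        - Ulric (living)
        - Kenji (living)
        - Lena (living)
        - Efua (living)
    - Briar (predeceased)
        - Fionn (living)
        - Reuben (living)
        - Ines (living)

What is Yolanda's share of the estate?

The spouse counts as an additional share at the children's level, so there are 4 primary shares of £882,000. Jakob takes one such share (£882,000).
The children's combined portion (£2,646,000) is divided into 3 shares of £882,000: Xander's £882,000 share passes to Xander's issue; Niko's £882,000 share passes to Niko's issue; Briar's £882,000 share passes to Briar's issue.
Xander's share (£882,000) is divided into 3 shares of £294,000: Esperanza, Nuria, and Yolanda each take £294,000.
Niko's share (£882,000) is divided into 4 shares of £220,500: Ulric, Kenji, Lena, and Efua each take £220,500.
Briar's share (£882,000) is divided into 3 shares of £294,000: Fionn, Reuben, and Ines each take £294,000.

Yolanda receives £294,000.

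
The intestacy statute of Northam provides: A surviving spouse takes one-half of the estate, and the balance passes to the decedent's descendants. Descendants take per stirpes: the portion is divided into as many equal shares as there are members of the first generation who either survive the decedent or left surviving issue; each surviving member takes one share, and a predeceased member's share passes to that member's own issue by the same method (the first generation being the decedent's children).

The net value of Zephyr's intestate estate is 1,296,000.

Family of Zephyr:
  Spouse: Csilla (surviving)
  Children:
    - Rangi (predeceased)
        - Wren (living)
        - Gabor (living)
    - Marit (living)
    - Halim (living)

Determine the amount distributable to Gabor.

Gabor receives 108,000.

Csilla takes one-half of 1,296,000 = 648,000. The remaining 648,000 passes to the descendants.
The descendants' portion (648,000) is divided into 3 shares of 216,000: Marit and Halim each take 216,000; Rangi's 216,000 share passes to Rangi's issue.
Rangi's share (216,000) is divided into 2 shares of 108,000: Wren and Gabor each take 108,000.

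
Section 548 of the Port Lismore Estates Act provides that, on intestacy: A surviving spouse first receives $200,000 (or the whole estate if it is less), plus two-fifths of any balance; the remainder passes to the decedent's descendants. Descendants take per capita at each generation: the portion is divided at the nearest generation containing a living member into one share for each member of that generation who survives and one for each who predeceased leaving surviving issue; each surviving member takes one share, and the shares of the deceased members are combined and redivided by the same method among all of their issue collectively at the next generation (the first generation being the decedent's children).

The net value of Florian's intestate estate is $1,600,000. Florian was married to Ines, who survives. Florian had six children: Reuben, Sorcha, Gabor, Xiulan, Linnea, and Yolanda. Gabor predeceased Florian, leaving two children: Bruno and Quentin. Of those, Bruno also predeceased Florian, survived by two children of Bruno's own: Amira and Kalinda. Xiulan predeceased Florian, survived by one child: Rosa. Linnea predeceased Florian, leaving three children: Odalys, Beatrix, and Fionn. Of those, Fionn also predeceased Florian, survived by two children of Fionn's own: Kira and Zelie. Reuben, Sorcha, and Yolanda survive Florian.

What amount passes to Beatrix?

Ines first takes $200,000, leaving a balance of $1,400,000. Ines then takes two-fifths of the balance ($560,000), for a total of $760,000. The remaining $840,000 passes to the descendants.
The descendants' portion ($840,000) is divided at the children's generation into 6 shares of $140,000. Reuben, Sorcha, and Yolanda each take $140,000. The 3 shares of the deceased (Gabor, Xiulan, and Linnea) are combined into a pool of $420,000.
That pool ($420,000) is divided at the grandchildren's generation into 6 shares of $70,000. Quentin, Rosa, Odalys, and Beatrix each take $70,000. The 2 shares of the deceased (Bruno and Fionn) are combined into a pool of $140,000.
That pool ($140,000) is divided at the great-grandchildren's generation equally among Amira, Kalinda, Kira, and Zelie: $35,000 each.

Beatrix receives $70,000.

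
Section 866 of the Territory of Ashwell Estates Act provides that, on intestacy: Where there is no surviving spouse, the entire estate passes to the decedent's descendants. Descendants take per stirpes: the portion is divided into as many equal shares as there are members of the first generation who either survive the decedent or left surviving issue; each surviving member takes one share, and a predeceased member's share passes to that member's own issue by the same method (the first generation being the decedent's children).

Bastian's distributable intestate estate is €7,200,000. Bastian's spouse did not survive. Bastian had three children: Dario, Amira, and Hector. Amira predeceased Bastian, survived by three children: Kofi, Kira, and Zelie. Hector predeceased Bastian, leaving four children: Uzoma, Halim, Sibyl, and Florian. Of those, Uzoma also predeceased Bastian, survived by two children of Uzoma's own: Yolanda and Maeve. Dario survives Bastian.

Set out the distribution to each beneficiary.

The entire €7,200,000 passes to the descendants.
That amount (€7,200,000) is divided into 3 shares of €2,400,000: Dario takes €2,400,000; Amira's €2,400,000 share passes to Amira's issue; Hector's €2,400,000 share passes to Hector's issue.
Amira's share (€2,400,000) is divided into 3 shares of €800,000: Kofi, Kira, and Zelie each take €800,000.
Hector's share (€2,400,000) is divided into 4 shares of €600,000: Halim, Sibyl, and Florian each take €600,000; Uzoma's €600,000 share passes to Uzoma's issue.
Uzoma's share (€600,000) is divided into 2 shares of €300,000: Yolanda and Maeve each take €300,000.

Dario: €2,400,000; Kofi: €800,000; Kira: €800,000; Zelie: €800,000; Yolanda: €300,000; Maeve: €300,000; Halim: €600,000; Sibyl: €600,000; Florian: €600,000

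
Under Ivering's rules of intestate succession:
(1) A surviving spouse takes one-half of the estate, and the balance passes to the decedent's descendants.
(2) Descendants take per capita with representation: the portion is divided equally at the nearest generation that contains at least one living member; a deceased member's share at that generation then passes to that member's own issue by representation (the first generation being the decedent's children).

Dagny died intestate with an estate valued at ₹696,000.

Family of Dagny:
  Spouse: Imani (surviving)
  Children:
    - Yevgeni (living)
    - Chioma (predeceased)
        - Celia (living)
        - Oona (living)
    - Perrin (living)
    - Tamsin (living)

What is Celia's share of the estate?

Celia receives ₹43,500.

Imani takes one-half of ₹696,000 = ₹348,000. The remaining ₹348,000 passes to the descendants.
The descendants' portion (₹348,000) is divided into 4 shares of ₹87,000: Yevgeni, Perrin, and Tamsin each take ₹87,000; Chioma's ₹87,000 share passes to Chioma's issue.
Chioma's share (₹87,000) is divided into 2 shares of ₹43,500: Celia and Oona each take ₹43,500.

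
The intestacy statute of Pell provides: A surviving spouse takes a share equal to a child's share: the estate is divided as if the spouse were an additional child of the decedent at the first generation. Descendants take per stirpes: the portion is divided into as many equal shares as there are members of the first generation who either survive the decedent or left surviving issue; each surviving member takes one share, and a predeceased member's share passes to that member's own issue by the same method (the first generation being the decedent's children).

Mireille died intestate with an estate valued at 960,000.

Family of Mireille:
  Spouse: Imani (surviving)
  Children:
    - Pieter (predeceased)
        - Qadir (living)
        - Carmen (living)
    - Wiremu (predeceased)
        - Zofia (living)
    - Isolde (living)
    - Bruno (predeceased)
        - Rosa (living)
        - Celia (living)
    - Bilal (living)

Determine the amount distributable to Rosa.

Rosa receives 80,000.

The spouse counts as an additional share at the children's level, so there are 6 primary shares of 160,000. Imani takes one such share (160,000).
The children's combined portion (800,000) is divided into 5 shares of 160,000: Isolde and Bilal each take 160,000; Pieter's 160,000 share passes to Pieter's issue; Wiremu's 160,000 share passes to Wiremu's issue; Bruno's 160,000 share passes to Bruno's issue.
Pieter's share (160,000) is divided into 2 shares of 80,000: Qadir and Carmen each take 80,000.
Wiremu's share (160,000) passes entirely to Zofia.
Bruno's share (160,000) is divided into 2 shares of 80,000: Rosa and Celia each take 80,000.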